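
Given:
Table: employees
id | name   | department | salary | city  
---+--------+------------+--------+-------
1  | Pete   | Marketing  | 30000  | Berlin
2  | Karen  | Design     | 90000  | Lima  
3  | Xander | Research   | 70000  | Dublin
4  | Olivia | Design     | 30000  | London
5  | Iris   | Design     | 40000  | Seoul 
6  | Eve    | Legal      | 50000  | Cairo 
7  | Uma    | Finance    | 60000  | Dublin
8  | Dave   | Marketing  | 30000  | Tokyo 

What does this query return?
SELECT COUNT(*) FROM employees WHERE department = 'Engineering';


Counting rows where department = 'Engineering'


0


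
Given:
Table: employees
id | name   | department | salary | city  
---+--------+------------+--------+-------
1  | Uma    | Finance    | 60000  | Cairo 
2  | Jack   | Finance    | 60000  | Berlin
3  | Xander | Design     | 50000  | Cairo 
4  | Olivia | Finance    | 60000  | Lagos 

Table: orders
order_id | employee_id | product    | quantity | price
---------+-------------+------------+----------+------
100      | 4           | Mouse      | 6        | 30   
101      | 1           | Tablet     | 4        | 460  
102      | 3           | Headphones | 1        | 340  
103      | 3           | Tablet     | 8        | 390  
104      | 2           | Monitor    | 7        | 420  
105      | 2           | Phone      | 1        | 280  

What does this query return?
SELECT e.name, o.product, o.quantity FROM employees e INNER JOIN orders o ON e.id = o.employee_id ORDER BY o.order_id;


Joining employees.id = orders.employee_id:
  employee Olivia (id=4) -> order Mouse
  employee Uma (id=1) -> order Tablet
  employee Xander (id=3) -> order Headphones
  employee Xander (id=3) -> order Tablet
  employee Jack (id=2) -> order Monitor
  employee Jack (id=2) -> order Phone


6 rows:
Olivia, Mouse, 6
Uma, Tablet, 4
Xander, Headphones, 1
Xander, Tablet, 8
Jack, Monitor, 7
Jack, Phone, 1


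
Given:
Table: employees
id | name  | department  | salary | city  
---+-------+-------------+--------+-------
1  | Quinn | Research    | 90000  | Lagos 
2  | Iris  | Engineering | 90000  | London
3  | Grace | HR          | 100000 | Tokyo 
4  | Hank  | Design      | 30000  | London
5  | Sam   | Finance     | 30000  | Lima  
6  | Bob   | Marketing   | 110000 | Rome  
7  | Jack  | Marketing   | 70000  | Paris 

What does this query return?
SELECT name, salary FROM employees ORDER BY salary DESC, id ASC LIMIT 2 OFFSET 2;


Sort by salary DESC (id ASC tiebreak), then skip 2 and take 2
Rows 3 through 4

2 rows:
Quinn, 90000
Iris, 90000


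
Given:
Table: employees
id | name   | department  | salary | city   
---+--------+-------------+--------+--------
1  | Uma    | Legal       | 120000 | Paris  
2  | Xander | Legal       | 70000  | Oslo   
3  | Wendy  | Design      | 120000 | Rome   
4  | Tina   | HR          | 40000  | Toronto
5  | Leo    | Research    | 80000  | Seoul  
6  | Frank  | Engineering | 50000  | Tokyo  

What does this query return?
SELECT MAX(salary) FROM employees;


Salaries: 120000, 70000, 120000, 40000, 80000, 50000
MAX = 120000

120000


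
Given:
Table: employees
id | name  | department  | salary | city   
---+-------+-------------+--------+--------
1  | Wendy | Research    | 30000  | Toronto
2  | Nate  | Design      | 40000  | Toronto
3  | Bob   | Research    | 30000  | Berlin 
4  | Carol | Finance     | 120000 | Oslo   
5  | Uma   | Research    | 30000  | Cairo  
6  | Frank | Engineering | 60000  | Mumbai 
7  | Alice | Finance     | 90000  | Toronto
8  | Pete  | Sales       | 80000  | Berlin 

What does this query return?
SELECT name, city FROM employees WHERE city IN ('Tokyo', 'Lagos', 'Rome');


Filtering: city IN ('Tokyo', 'Lagos', 'Rome')
Matching: 0 rows

Empty result set (0 rows)


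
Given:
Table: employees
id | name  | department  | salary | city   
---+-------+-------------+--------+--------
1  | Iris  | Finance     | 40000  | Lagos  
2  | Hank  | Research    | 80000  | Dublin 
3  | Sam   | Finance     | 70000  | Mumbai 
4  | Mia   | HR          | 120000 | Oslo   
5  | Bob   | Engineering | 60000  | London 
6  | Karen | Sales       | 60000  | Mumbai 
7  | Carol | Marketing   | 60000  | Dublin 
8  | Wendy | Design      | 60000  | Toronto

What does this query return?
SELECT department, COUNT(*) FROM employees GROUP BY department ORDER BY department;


Assigning each row to its department group:
  Iris -> Finance
  Hank -> Research
  Sam -> Finance
  Mia -> HR
  Bob -> Engineering
  Karen -> Sales
  Carol -> Marketing
  Wendy -> Design


7 groups:
Design, 1
Engineering, 1
Finance, 2
HR, 1
Marketing, 1
Research, 1
Sales, 1


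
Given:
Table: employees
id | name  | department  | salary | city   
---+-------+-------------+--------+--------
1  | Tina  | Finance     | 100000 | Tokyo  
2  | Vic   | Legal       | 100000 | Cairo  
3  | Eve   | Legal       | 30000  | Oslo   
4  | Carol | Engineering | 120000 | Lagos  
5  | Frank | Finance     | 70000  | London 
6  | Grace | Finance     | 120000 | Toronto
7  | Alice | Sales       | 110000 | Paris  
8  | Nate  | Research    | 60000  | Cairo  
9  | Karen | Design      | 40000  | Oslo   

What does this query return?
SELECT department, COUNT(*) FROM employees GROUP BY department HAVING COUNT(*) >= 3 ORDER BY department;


Groups with count >= 3:
  Finance: 3 -> PASS
  Design: 1 -> filtered out
  Engineering: 1 -> filtered out
  Legal: 2 -> filtered out
  Research: 1 -> filtered out
  Sales: 1 -> filtered out


1 groups:
Finance, 3


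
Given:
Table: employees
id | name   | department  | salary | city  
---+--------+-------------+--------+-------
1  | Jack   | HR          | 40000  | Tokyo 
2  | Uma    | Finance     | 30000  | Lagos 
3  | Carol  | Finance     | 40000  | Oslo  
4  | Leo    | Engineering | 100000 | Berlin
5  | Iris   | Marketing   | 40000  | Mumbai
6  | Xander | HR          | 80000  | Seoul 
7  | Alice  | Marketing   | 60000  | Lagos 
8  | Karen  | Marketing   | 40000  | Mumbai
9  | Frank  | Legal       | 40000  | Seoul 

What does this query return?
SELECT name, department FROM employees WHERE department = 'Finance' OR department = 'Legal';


Filtering: department = 'Finance' OR 'Legal'
Matching: 3 rows

3 rows:
Uma, Finance
Carol, Finance
Frank, Legal


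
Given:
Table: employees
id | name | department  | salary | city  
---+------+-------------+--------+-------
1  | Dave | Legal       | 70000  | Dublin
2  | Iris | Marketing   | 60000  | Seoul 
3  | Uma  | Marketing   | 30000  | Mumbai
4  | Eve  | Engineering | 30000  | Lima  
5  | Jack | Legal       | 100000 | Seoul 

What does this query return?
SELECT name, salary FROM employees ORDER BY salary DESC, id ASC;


Sorting by salary DESC, then id ASC for ties

5 rows:
Jack, 100000
Dave, 70000
Iris, 60000
Uma, 30000
Eve, 30000


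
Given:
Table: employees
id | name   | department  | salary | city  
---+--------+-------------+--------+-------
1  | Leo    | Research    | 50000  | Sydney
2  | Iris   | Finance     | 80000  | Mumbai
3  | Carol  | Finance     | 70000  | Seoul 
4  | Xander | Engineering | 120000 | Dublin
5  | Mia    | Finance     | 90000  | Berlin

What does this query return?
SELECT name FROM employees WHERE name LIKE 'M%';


LIKE 'M%' matches names starting with 'M'
Matching: 1

1 rows:
Mia


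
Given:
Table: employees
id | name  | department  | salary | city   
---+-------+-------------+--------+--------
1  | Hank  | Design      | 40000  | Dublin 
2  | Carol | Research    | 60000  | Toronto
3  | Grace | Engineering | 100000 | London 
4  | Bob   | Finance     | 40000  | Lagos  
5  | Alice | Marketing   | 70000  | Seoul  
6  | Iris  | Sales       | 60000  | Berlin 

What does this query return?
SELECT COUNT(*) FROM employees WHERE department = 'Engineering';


Counting rows where department = 'Engineering'
  Grace -> MATCH


1


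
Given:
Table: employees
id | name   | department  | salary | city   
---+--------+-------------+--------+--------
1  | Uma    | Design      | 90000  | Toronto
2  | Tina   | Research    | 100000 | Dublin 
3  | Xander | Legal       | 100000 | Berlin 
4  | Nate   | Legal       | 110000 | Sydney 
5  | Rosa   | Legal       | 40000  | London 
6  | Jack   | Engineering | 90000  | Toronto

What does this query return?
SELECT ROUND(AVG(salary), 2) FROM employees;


SUM(salary) = 530000
COUNT = 6
ROUND(AVG, 2) = ROUND(530000 / 6, 2) = 88333.33

88333.33


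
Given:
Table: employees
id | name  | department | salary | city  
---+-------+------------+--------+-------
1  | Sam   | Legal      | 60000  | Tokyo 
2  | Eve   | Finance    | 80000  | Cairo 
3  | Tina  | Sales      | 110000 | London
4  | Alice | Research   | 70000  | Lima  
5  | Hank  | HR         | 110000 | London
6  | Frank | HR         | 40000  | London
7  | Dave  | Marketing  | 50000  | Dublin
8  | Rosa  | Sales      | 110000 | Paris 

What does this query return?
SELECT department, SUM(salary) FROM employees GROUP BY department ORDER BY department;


Summing salary within each department:
  Finance: 80000 = 80000
  HR: 110000 + 40000 = 150000
  Legal: 60000 = 60000
  Marketing: 50000 = 50000
  Research: 70000 = 70000
  Sales: 110000 + 110000 = 220000


6 groups:
Finance, 80000
HR, 150000
Legal, 60000
Marketing, 50000
Research, 70000
Sales, 220000


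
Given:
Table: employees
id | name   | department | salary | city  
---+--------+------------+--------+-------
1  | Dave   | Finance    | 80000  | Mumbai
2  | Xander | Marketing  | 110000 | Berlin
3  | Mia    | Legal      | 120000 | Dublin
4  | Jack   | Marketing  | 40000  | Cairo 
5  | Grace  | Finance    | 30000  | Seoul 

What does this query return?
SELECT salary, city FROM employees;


Projecting columns: salary, city

5 rows:
80000, Mumbai
110000, Berlin
120000, Dublin
40000, Cairo
30000, Seoul


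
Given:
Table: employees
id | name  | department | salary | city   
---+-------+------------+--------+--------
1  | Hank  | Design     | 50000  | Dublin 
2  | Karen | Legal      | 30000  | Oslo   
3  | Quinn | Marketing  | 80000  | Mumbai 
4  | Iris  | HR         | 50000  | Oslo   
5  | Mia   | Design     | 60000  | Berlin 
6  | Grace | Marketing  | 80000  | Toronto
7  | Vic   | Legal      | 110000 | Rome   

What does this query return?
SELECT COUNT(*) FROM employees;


COUNT(*) counts all rows

7


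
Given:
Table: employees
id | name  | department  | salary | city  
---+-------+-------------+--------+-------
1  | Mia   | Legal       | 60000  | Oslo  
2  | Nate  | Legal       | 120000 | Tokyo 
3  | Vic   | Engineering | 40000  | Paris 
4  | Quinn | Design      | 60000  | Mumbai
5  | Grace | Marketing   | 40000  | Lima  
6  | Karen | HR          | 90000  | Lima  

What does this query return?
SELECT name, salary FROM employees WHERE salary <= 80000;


Filtering: salary <= 80000
Matching: 4 rows

4 rows:
Mia, 60000
Vic, 40000
Quinn, 60000
Grace, 40000


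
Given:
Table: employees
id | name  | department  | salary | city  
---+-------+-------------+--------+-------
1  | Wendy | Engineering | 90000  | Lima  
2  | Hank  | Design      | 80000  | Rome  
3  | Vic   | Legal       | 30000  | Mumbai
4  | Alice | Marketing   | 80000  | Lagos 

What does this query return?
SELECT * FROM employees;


SELECT * returns all 4 rows with all columns

4 rows:
1, Wendy, Engineering, 90000, Lima
2, Hank, Design, 80000, Rome
3, Vic, Legal, 30000, Mumbai
4, Alice, Marketing, 80000, Lagos


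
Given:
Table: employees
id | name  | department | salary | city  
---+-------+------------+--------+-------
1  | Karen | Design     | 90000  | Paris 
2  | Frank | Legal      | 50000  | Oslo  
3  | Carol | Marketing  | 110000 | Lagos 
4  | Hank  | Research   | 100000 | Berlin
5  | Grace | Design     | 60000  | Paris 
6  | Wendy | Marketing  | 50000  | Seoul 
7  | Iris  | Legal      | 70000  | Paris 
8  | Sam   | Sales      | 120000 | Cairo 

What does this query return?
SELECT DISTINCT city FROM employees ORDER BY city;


All 'city' values (row order): Paris, Oslo, Lagos, Berlin, Paris, Seoul, Paris, Cairo
Removing duplicates leaves 6 unique value(s).

6 values:
Berlin
Cairo
Lagos
Oslo
Paris
Seoul


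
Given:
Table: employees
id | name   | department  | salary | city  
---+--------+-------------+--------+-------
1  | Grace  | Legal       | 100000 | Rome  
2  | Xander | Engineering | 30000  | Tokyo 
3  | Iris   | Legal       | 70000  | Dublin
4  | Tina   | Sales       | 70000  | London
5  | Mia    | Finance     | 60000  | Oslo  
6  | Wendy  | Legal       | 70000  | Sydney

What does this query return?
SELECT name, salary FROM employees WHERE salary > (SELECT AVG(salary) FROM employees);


Subquery: AVG(salary) = 66666.67
Filtering: salary > 66666.67
  Grace (100000) -> MATCH
  Iris (70000) -> MATCH
  Tina (70000) -> MATCH
  Wendy (70000) -> MATCH


4 rows:
Grace, 100000
Iris, 70000
Tina, 70000
Wendy, 70000


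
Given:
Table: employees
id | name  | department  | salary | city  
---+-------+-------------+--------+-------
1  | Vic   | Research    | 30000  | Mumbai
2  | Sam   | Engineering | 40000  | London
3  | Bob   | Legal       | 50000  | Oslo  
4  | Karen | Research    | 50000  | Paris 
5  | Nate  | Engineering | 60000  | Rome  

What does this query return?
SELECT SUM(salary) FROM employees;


SUM(salary) = 30000 + 40000 + 50000 + 50000 + 60000 = 230000

230000


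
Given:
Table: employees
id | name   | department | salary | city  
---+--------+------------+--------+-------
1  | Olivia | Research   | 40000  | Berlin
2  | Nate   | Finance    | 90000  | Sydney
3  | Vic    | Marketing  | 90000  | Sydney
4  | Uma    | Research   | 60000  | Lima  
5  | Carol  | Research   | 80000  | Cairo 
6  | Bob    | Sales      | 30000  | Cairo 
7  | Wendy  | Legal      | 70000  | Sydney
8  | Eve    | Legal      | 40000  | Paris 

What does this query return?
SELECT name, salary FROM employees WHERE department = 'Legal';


Filtering: department = 'Legal'
Matching rows: 2

2 rows:
Wendy, 70000
Eve, 40000


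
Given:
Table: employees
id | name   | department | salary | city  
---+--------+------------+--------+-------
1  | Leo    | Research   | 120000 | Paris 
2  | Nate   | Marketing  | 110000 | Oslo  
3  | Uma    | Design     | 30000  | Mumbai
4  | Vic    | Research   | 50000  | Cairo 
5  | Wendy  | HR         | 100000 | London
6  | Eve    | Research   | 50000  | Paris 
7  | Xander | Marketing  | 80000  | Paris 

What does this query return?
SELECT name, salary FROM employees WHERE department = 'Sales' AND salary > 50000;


Filtering: department = 'Sales' AND salary > 50000
Matching: 0 rows

Empty result set (0 rows)


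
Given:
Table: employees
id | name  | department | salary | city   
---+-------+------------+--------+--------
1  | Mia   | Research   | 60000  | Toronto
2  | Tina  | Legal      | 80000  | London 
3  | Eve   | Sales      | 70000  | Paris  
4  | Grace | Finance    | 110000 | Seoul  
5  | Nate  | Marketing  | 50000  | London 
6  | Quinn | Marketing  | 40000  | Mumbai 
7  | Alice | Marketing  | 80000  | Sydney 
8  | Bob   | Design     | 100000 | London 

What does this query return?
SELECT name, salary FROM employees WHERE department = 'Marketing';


Filtering: department = 'Marketing'
Matching rows: 3

3 rows:
Nate, 50000
Quinn, 40000
Alice, 80000


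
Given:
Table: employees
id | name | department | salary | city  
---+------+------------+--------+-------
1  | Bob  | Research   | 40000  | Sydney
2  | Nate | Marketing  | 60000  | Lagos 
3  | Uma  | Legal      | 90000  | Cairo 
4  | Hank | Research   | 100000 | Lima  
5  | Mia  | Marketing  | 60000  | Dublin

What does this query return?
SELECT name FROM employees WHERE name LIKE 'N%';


LIKE 'N%' matches names starting with 'N'
Matching: 1

1 rows:
Nate


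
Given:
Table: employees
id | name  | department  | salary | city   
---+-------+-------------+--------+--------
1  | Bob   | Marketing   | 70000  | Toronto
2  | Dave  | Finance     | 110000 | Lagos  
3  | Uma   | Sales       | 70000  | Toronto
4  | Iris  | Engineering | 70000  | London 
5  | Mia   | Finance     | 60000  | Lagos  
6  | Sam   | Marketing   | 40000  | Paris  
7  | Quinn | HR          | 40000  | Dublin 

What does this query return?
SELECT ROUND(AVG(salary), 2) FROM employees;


SUM(salary) = 460000
COUNT = 7
ROUND(AVG, 2) = ROUND(460000 / 7, 2) = 65714.29

65714.29


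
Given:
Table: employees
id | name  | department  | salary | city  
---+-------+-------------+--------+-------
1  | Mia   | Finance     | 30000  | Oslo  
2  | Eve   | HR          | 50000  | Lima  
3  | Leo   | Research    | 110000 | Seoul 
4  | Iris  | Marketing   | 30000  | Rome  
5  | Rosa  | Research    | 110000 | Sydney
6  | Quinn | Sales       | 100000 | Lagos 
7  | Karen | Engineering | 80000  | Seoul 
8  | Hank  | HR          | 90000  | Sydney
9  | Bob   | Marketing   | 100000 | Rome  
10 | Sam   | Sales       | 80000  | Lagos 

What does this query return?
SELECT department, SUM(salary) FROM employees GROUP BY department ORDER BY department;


Summing salary within each department:
  Engineering: 80000 = 80000
  Finance: 30000 = 30000
  HR: 50000 + 90000 = 140000
  Marketing: 30000 + 100000 = 130000
  Research: 110000 + 110000 = 220000
  Sales: 100000 + 80000 = 180000


6 groups:
Engineering, 80000
Finance, 30000
HR, 140000
Marketing, 130000
Research, 220000
Sales, 180000


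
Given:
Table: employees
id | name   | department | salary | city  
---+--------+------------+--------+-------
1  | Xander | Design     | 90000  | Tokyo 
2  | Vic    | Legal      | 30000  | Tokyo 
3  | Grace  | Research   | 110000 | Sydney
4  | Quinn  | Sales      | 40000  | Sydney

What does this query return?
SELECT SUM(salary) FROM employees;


SUM(salary) = 90000 + 30000 + 110000 + 40000 = 270000

270000


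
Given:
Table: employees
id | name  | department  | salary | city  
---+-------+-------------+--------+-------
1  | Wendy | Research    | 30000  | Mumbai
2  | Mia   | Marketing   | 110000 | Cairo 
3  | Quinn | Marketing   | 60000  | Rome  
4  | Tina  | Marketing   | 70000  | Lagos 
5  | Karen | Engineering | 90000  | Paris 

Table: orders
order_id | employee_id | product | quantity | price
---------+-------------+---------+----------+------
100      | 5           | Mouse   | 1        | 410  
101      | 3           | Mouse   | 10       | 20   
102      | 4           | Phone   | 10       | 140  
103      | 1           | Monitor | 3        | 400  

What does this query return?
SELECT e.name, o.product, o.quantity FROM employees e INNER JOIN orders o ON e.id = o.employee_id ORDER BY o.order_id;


Joining employees.id = orders.employee_id:
  employee Karen (id=5) -> order Mouse
  employee Quinn (id=3) -> order Mouse
  employee Tina (id=4) -> order Phone
  employee Wendy (id=1) -> order Monitor


4 rows:
Karen, Mouse, 1
Quinn, Mouse, 10
Tina, Phone, 10
Wendy, Monitor, 3


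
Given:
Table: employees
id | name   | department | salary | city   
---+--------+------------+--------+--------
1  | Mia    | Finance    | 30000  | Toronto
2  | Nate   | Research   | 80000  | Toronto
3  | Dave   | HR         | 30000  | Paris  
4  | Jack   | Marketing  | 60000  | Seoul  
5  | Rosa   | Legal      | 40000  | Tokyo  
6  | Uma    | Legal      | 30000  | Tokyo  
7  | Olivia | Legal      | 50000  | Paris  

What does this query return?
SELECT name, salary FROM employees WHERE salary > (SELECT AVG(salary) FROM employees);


Subquery: AVG(salary) = 45714.29
Filtering: salary > 45714.29
  Nate (80000) -> MATCH
  Jack (60000) -> MATCH
  Olivia (50000) -> MATCH


3 rows:
Nate, 80000
Jack, 60000
Olivia, 50000


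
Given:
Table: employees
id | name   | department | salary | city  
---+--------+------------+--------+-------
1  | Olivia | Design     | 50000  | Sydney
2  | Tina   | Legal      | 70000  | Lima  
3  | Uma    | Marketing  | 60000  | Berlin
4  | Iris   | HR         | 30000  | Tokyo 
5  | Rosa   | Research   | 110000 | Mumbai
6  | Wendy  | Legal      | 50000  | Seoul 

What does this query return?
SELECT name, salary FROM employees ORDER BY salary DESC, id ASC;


Sorting by salary DESC, then id ASC for ties

6 rows:
Rosa, 110000
Tina, 70000
Uma, 60000
Olivia, 50000
Wendy, 50000
Iris, 30000


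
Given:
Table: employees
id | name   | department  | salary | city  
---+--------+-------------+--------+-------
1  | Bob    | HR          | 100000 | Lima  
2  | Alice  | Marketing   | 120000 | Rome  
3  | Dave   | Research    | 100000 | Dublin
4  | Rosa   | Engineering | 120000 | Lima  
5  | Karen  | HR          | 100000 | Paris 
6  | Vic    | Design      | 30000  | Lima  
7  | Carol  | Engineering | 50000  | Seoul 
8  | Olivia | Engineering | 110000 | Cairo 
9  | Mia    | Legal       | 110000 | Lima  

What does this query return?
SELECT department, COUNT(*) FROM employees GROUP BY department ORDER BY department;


Assigning each row to its department group:
  Bob -> HR
  Alice -> Marketing
  Dave -> Research
  Rosa -> Engineering
  Karen -> HR
  Vic -> Design
  Carol -> Engineering
  Olivia -> Engineering
  Mia -> Legal


6 groups:
Design, 1
Engineering, 3
HR, 2
Legal, 1
Marketing, 1
Research, 1


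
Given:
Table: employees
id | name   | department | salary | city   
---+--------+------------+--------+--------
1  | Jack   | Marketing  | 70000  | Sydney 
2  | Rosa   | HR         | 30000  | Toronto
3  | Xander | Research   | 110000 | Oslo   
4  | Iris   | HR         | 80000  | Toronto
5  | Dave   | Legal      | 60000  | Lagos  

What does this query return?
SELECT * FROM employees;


SELECT * returns all 5 rows with all columns

5 rows:
1, Jack, Marketing, 70000, Sydney
2, Rosa, HR, 30000, Toronto
3, Xander, Research, 110000, Oslo
4, Iris, HR, 80000, Toronto
5, Dave, Legal, 60000, Lagos


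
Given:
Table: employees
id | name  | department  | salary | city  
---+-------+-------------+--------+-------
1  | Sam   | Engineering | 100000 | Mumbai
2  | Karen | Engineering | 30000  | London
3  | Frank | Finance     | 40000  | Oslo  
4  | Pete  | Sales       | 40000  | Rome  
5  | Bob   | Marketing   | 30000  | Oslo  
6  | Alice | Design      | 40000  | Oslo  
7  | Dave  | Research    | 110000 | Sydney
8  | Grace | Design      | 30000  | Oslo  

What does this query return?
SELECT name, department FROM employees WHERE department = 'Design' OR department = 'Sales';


Filtering: department = 'Design' OR 'Sales'
Matching: 3 rows

3 rows:
Pete, Sales
Alice, Design
Grace, Design


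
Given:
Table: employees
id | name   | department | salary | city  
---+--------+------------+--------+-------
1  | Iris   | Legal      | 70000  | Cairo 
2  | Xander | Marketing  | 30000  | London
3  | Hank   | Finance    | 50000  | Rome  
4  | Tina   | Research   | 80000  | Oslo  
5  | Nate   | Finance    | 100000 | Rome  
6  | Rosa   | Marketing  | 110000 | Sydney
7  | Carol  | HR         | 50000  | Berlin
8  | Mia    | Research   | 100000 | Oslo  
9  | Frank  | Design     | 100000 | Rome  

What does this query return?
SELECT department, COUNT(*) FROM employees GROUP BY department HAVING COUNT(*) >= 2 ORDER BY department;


Groups with count >= 2:
  Finance: 2 -> PASS
  Marketing: 2 -> PASS
  Research: 2 -> PASS
  Design: 1 -> filtered out
  HR: 1 -> filtered out
  Legal: 1 -> filtered out


3 groups:
Finance, 2
Marketing, 2
Research, 2


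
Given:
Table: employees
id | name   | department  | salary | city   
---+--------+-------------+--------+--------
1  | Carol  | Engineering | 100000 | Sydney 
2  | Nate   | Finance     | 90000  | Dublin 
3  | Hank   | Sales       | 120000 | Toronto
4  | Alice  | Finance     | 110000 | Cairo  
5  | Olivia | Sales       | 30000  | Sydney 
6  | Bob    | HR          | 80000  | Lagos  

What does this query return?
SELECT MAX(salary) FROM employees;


Salaries: 100000, 90000, 120000, 110000, 30000, 80000
MAX = 120000

120000


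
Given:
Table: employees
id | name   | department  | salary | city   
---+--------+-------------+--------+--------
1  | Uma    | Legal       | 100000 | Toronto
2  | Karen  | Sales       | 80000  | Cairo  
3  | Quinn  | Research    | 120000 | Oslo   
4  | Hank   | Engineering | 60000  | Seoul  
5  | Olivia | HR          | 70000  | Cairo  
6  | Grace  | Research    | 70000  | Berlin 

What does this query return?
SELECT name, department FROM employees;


Projecting columns: name, department

6 rows:
Uma, Legal
Karen, Sales
Quinn, Research
Hank, Engineering
Olivia, HR
Grace, Research


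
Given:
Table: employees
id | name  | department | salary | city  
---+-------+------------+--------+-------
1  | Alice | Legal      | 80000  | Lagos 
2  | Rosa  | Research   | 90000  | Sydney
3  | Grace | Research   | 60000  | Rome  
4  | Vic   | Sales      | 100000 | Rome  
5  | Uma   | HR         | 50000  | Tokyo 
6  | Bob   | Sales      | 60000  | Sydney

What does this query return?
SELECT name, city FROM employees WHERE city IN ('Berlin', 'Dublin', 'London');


Filtering: city IN ('Berlin', 'Dublin', 'London')
Matching: 0 rows

Empty result set (0 rows)


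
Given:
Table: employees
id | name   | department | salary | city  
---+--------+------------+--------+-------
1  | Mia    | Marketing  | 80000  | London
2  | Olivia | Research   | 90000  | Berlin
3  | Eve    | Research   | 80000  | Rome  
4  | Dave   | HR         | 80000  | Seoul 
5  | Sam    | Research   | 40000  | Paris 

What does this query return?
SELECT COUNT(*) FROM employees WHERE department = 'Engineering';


Counting rows where department = 'Engineering'


0


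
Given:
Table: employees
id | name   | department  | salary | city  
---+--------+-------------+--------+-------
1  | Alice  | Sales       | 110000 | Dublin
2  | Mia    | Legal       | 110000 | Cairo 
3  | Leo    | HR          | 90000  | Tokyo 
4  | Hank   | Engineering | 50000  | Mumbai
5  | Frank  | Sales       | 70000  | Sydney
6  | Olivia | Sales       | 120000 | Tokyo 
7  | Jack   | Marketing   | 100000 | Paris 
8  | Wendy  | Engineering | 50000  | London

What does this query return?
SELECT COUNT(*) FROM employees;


COUNT(*) counts all rows

8


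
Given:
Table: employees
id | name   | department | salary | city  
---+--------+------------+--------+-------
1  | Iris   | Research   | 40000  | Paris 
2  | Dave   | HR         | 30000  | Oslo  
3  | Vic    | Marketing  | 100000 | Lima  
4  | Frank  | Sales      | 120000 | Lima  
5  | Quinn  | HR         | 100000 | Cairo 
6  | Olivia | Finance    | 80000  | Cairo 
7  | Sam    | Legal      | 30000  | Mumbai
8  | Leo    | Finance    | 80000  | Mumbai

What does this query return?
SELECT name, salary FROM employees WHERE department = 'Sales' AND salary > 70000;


Filtering: department = 'Sales' AND salary > 70000
Matching: 1 rows

1 rows:
Frank, 120000


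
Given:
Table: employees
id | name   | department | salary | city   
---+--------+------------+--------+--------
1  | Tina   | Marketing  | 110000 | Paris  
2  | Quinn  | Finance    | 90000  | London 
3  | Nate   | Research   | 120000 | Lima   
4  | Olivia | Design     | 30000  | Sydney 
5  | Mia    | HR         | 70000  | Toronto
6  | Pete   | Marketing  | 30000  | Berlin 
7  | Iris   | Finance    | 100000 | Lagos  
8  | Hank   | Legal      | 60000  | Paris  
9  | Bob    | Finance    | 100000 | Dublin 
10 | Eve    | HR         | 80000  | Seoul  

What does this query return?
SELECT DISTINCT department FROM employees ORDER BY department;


All 'department' values (row order): Marketing, Finance, Research, Design, HR, Marketing, Finance, Legal, Finance, HR
Removing duplicates leaves 6 unique value(s).

6 values:
Design
Finance
HR
Legal
Marketing
Research


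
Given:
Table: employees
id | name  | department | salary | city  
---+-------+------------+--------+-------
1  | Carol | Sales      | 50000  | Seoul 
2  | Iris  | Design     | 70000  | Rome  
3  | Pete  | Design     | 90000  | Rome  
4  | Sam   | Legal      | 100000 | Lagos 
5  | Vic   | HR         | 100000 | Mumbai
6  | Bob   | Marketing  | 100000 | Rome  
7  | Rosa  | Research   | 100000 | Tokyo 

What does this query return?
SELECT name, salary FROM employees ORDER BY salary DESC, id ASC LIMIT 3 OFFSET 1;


Sort by salary DESC (id ASC tiebreak), then skip 1 and take 3
Rows 2 through 4

3 rows:
Vic, 100000
Bob, 100000
Rosa, 100000


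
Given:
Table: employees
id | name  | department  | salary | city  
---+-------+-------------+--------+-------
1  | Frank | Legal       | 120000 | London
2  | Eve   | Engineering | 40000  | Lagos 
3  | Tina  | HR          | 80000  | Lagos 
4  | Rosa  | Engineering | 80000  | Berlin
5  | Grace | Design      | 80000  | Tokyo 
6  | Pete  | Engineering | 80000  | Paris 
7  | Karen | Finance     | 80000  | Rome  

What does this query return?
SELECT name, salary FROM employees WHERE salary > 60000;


Filtering: salary > 60000
Matching: 6 rows

6 rows:
Frank, 120000
Tina, 80000
Rosa, 80000
Grace, 80000
Pete, 80000
Karen, 80000


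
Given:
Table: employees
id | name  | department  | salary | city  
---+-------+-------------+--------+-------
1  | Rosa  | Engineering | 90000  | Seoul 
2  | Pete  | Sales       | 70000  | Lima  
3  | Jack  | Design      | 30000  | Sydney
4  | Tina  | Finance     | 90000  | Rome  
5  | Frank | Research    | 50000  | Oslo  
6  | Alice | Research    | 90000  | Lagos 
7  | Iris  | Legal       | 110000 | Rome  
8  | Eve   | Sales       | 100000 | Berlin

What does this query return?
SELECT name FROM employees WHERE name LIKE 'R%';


LIKE 'R%' matches names starting with 'R'
Matching: 1

1 rows:
Rosa


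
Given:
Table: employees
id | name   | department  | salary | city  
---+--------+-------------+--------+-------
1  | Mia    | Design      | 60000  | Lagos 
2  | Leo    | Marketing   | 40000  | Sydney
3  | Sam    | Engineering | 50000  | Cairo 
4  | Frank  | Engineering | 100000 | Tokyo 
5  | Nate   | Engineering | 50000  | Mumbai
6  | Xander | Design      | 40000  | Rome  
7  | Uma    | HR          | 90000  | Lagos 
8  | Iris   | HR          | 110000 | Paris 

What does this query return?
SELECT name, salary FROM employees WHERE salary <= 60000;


Filtering: salary <= 60000
Matching: 5 rows

5 rows:
Mia, 60000
Leo, 40000
Sam, 50000
Nate, 50000
Xander, 40000


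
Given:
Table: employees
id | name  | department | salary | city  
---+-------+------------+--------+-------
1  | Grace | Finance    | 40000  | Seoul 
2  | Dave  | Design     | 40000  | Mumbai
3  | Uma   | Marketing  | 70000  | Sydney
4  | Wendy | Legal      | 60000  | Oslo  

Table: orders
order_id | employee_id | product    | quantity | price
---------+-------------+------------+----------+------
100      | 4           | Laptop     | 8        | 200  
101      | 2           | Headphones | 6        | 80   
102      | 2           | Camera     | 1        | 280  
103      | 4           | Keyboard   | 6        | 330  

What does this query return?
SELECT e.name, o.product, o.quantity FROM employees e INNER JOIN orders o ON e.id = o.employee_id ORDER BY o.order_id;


Joining employees.id = orders.employee_id:
  employee Wendy (id=4) -> order Laptop
  employee Dave (id=2) -> order Headphones
  employee Dave (id=2) -> order Camera
  employee Wendy (id=4) -> order Keyboard


4 rows:
Wendy, Laptop, 8
Dave, Headphones, 6
Dave, Camera, 1
Wendy, Keyboard, 6


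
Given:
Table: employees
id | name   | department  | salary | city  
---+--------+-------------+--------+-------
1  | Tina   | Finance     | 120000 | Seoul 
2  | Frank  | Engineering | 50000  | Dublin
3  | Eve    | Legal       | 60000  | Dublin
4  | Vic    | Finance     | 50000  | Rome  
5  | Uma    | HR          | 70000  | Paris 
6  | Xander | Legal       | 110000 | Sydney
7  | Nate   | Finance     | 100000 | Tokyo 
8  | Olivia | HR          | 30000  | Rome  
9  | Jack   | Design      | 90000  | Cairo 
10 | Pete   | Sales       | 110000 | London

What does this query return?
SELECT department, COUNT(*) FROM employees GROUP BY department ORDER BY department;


Assigning each row to its department group:
  Tina -> Finance
  Frank -> Engineering
  Eve -> Legal
  Vic -> Finance
  Uma -> HR
  Xander -> Legal
  Nate -> Finance
  Olivia -> HR
  Jack -> Design
  Pete -> Sales


6 groups:
Design, 1
Engineering, 1
Finance, 3
HR, 2
Legal, 2
Sales, 1


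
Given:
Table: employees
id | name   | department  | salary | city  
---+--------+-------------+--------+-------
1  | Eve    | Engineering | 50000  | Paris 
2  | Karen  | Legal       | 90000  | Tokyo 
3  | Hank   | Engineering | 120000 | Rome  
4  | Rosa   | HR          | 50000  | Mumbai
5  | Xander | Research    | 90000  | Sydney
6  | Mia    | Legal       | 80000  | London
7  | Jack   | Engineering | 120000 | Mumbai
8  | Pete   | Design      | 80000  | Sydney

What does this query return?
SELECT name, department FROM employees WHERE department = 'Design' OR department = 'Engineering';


Filtering: department = 'Design' OR 'Engineering'
Matching: 4 rows

4 rows:
Eve, Engineering
Hank, Engineering
Jack, Engineering
Pete, Design


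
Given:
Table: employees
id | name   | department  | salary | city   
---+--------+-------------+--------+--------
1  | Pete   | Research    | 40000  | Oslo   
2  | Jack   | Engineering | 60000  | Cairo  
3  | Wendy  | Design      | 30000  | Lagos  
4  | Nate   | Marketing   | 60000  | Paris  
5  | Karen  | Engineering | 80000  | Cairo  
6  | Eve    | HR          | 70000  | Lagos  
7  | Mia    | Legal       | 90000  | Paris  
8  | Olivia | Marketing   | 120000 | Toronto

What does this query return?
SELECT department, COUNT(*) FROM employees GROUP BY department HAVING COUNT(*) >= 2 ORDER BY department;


Groups with count >= 2:
  Engineering: 2 -> PASS
  Marketing: 2 -> PASS
  Design: 1 -> filtered out
  HR: 1 -> filtered out
  Legal: 1 -> filtered out
  Research: 1 -> filtered out


2 groups:
Engineering, 2
Marketing, 2


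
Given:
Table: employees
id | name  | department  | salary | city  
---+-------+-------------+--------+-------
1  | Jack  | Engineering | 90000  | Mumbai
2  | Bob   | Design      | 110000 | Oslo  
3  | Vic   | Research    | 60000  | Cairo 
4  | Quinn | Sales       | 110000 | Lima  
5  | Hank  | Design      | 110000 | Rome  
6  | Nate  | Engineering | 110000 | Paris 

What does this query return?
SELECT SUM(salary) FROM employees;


SUM(salary) = 90000 + 110000 + 60000 + 110000 + 110000 + 110000 = 590000

590000


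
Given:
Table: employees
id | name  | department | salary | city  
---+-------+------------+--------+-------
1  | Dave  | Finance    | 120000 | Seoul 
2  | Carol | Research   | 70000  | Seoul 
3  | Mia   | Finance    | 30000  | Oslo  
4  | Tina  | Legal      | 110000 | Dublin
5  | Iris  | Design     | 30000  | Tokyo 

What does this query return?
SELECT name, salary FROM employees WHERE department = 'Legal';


Filtering: department = 'Legal'
Matching rows: 1

1 rows:
Tina, 110000


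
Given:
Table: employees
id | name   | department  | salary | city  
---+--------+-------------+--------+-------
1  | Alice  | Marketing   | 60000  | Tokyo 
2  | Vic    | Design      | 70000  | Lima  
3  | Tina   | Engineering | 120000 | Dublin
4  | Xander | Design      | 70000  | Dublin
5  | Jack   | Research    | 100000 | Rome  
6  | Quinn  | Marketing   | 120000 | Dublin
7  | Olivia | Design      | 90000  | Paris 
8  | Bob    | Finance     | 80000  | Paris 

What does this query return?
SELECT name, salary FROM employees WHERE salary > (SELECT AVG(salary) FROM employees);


Subquery: AVG(salary) = 88750.0
Filtering: salary > 88750.0
  Tina (120000) -> MATCH
  Jack (100000) -> MATCH
  Quinn (120000) -> MATCH
  Olivia (90000) -> MATCH


4 rows:
Tina, 120000
Jack, 100000
Quinn, 120000
Olivia, 90000


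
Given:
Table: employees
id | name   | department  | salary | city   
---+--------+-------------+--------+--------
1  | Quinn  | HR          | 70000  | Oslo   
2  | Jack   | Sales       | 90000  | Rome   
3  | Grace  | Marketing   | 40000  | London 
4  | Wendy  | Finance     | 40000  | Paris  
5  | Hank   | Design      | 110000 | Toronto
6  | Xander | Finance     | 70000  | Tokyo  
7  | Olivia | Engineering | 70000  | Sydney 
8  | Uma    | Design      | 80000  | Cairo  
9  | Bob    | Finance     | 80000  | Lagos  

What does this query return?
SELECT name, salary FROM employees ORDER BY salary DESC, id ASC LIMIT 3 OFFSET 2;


Sort by salary DESC (id ASC tiebreak), then skip 2 and take 3
Rows 3 through 5

3 rows:
Uma, 80000
Bob, 80000
Quinn, 70000


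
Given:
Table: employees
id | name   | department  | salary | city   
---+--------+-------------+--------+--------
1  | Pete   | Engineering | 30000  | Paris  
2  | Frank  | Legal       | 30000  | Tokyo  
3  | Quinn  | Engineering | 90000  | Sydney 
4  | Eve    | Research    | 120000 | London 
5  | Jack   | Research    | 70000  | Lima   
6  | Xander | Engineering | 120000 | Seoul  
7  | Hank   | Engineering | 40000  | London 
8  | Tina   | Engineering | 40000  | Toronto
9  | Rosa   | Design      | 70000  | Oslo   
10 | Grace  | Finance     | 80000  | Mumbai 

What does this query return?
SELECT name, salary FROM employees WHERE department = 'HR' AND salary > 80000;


Filtering: department = 'HR' AND salary > 80000
Matching: 0 rows

Empty result set (0 rows)


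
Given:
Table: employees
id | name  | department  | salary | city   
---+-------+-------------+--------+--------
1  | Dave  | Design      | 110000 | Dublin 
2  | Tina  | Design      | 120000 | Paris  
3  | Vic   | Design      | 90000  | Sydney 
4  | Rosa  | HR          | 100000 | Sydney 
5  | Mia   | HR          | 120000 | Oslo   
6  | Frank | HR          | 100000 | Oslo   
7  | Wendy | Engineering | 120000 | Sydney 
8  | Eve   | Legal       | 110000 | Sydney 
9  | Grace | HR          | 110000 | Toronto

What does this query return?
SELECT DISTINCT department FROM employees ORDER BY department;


All 'department' values (row order): Design, Design, Design, HR, HR, HR, Engineering, Legal, HR
Removing duplicates leaves 4 unique value(s).

4 values:
Design
Engineering
HR
Legal


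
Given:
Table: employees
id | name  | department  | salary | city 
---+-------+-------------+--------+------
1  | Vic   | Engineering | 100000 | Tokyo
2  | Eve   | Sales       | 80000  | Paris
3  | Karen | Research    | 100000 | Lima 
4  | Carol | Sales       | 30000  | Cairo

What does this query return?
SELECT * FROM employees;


SELECT * returns all 4 rows with all columns

4 rows:
1, Vic, Engineering, 100000, Tokyo
2, Eve, Sales, 80000, Paris
3, Karen, Research, 100000, Lima
4, Carol, Sales, 30000, Cairo


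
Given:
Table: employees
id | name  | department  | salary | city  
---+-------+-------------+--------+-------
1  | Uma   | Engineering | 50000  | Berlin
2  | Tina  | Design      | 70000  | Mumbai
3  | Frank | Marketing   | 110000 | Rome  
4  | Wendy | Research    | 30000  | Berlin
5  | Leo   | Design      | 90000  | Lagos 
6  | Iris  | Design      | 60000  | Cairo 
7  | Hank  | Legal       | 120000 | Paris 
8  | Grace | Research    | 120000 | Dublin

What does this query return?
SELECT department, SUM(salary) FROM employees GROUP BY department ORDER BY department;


Summing salary within each department:
  Design: 70000 + 90000 + 60000 = 220000
  Engineering: 50000 = 50000
  Legal: 120000 = 120000
  Marketing: 110000 = 110000
  Research: 30000 + 120000 = 150000


5 groups:
Design, 220000
Engineering, 50000
Legal, 120000
Marketing, 110000
Research, 150000


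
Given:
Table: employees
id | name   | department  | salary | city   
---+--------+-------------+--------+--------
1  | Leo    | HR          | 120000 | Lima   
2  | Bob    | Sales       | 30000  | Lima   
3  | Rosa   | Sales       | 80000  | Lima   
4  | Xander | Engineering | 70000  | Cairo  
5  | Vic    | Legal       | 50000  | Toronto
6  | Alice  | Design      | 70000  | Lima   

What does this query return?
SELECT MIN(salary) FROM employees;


Salaries: 120000, 30000, 80000, 70000, 50000, 70000
MIN = 30000

30000


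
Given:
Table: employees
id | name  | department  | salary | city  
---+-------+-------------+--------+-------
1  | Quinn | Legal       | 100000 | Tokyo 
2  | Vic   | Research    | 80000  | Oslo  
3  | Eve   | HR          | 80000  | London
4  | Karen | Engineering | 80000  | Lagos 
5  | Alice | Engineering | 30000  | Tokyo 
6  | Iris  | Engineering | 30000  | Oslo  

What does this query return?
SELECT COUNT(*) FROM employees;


COUNT(*) counts all rows

6


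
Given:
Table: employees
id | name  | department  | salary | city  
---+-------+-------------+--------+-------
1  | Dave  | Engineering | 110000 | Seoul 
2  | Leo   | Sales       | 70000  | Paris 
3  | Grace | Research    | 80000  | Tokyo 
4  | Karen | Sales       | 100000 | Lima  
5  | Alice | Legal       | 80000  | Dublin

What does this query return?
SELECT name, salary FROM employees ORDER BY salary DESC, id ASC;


Sorting by salary DESC, then id ASC for ties

5 rows:
Dave, 110000
Karen, 100000
Grace, 80000
Alice, 80000
Leo, 70000
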